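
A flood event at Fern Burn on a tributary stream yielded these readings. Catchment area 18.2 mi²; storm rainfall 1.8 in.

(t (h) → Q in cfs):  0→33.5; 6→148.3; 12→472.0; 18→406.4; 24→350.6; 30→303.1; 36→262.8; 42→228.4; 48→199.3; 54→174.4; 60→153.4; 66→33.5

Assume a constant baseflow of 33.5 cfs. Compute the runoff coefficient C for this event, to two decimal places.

C ≈ 0.67

ΣQ_DR = 2364 cfs; V = ΣQ_DR·Δt = 5.106 × 10^7 ft³.
Runoff depth d = V / A = 1.208 in.
C = d / P = 1.208 / 1.8 = 0.67.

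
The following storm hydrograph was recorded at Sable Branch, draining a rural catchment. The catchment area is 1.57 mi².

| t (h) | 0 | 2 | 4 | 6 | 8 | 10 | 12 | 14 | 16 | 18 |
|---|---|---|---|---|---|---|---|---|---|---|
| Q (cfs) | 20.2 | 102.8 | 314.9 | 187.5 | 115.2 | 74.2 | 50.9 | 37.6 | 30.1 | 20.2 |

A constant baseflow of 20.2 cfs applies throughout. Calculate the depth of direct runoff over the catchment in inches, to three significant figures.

Direct runoff: 0.0, 82.6, 294.7, 167.3, 95.0, 54.0, 30.7, 17.4, 9.9, 0.0 cfs; ΣQ_DR = 751.6 cfs.
V = ΣQ_DR · Δt = 751.6 × 7200 s = 5.412 × 10^6 ft³.
Over A = 1.57 mi², depth = V / A = 1.48 in.

d ≈ 1.48 in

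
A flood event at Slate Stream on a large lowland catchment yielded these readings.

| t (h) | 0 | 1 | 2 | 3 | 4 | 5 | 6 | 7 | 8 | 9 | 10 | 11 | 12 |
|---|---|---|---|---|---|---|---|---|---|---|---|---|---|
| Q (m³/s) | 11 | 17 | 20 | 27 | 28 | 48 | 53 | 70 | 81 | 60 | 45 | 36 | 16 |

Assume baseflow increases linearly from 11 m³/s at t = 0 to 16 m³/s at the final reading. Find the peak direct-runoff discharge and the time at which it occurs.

Q_p = 66.67 m³/s at t = 8 h

Subtracting baseflow gives direct-runoff ordinates: 0.00, 5.58, 8.17, 14.75, 15.33, 34.92, 39.50, 56.08, 66.67, 45.25, 29.83, 20.42, 0.00 m³/s.
The maximum is 66.67 m³/s, occurring at the reading for t = 8 h.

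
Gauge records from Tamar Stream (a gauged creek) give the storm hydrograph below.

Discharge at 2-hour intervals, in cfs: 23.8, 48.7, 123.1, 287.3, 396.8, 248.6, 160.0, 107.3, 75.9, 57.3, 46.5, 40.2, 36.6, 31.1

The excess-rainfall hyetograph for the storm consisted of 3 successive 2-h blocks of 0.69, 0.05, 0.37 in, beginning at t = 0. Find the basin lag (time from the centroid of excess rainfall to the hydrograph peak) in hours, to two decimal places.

t_L ≈ 5.58 h

Centroid of excess rainfall: t_c = Σ P_i·t̄_i / ΣP_i = 2.4234 h (block centres at 1, 3, 5 h).
Hydrograph peak occurs at t = 8 h, so basin lag t_L = 8 − 2.4234 = 5.58 h.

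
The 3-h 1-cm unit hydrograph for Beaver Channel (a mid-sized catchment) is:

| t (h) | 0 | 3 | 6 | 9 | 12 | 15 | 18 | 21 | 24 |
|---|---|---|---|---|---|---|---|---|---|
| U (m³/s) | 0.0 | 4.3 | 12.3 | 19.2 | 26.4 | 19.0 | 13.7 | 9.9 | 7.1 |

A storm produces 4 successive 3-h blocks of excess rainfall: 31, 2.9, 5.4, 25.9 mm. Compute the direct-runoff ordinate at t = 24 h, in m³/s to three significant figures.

By discrete convolution, Q_j = Σ (P_i / 10 mm) · U_{j−i}.
At t = 24 h (j=8): Q = (31/10)·7.1 + (2.9/10)·9.9 + (5.4/10)·13.7 + (25.9/10)·19.0 = 81.5 m³/s.

Q ≈ 81.5 m³/s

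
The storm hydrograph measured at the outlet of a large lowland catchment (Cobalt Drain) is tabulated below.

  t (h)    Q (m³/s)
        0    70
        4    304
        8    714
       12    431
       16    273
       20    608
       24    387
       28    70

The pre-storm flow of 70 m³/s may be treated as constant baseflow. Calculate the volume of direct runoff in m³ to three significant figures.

Direct-runoff ordinates (Q − Q_b): 0.0, 234.0, 644.0, 361.0, 203.0, 538.0, 317.0, 0.0 m³/s.
ΣQ_DR = 2297 m³/s.
With Δt = 4 h = 14400 s, V = ΣQ_DR · Δt = 2297 × 14400 = 3.31 × 10^7 m³.

V ≈ 3.31 × 10^7 m³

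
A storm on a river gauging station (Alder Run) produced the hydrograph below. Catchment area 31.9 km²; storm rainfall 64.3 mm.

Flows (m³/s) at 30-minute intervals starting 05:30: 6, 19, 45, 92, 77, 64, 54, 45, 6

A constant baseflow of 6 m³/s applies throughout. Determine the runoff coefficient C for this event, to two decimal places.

C ≈ 0.31

ΣQ_DR = 354.0 m³/s; V = ΣQ_DR·Δt = 6.372 × 10^5 m³.
Runoff depth d = V / A = 19.97 mm.
C = d / P = 19.97 / 64.3 = 0.31.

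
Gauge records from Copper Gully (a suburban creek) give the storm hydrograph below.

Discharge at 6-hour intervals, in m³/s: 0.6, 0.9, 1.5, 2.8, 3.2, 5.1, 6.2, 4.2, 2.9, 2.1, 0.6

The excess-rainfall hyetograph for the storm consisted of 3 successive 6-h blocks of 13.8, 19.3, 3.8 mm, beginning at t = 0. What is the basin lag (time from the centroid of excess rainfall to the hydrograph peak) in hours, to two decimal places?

Centroid of excess rainfall: t_c = Σ P_i·t̄_i / ΣP_i = 7.3740 h (block centres at 3, 9, 15 h).
Hydrograph peak occurs at t = 36 h, so basin lag t_L = 36 − 7.3740 = 28.63 h.

t_L ≈ 28.63 h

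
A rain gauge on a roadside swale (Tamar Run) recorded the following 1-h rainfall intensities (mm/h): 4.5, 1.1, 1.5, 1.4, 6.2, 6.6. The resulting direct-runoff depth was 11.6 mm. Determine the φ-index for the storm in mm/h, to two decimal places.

φ ≈ 1.90 mm/h

Only the 3 blocks with intensity above φ contribute runoff: 4.5, 6.2, 6.6 mm/h.
Σ(I−φ)·Δt = d  ⇒  (4.5+6.2+6.6 − 3φ)·1 = 11.6
φ = (17.30 − 11.6/1) / 3 = 1.90 mm/h.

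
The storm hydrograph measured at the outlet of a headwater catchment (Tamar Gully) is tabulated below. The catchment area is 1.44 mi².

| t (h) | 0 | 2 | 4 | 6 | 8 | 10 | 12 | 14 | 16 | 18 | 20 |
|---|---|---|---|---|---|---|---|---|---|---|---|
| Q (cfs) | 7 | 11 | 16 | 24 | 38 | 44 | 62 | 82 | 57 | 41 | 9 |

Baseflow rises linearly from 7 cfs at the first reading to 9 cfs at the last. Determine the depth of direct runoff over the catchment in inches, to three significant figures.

Direct runoff: 0.00, 3.80, 8.60, 16.40, 30.20, 36.00, 53.80, 73.60, 48.40, 32.20, 0.00 cfs; ΣQ_DR = 303.0 cfs.
V = ΣQ_DR · Δt = 303.0 × 7200 s = 2.182 × 10^6 ft³.
Over A = 1.44 mi², depth = V / A = 0.652 in.

d ≈ 0.652 in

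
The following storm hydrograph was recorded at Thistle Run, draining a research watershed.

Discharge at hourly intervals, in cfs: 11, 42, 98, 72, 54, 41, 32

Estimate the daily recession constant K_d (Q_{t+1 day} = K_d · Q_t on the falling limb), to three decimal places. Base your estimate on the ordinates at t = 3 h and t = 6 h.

Between t = 3 h and t = 6 h the flow falls from 72 to 32 cfs over 3×1 h = 3 h.
Per-interval ratio K = (32/72)^(1/3) = 0.7631; K_d = K^(24/1) = 0.002.

K_d ≈ 0.002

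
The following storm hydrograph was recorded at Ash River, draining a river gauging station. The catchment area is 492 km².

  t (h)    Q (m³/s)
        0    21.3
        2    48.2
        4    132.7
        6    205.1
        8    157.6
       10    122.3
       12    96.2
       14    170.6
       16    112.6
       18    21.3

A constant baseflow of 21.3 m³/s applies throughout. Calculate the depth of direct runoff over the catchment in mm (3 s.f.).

d ≈ 12.8 mm

Direct runoff: 0.0, 26.9, 111.4, 183.8, 136.3, 101.0, 74.9, 149.3, 91.3, 0.0 m³/s; ΣQ_DR = 874.9 m³/s.
V = ΣQ_DR · Δt = 874.9 × 7200 s = 6.299 × 10^6 m³.
Over A = 492 km², depth = V / A = 12.8 mm.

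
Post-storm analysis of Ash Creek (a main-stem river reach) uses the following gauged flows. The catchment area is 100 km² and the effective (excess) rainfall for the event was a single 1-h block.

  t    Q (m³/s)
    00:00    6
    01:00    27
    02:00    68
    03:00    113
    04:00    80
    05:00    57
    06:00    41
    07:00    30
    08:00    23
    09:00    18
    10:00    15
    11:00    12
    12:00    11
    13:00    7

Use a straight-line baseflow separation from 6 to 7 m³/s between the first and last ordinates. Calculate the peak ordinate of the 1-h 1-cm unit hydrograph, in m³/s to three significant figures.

U_p ≈ 71.1 m³/s

Direct runoff: 0.00, 20.92, 61.85, 106.77, 73.69, 50.62, 34.54, 23.46, 16.38, 11.31, 8.23, 5.15, 4.08, 0.00 m³/s; ΣQ_DR = 417.0 m³/s, peak = 106.77 m³/s.
Runoff depth d = ΣQ_DR·Δt / A = 417.0 × 3600 / (100 km²) = 15.01 mm.
The 1-cm UH is the DRH scaled by (10 mm)/d, so U_p = 106.77 × 10/15.01 = 71.1 m³/s.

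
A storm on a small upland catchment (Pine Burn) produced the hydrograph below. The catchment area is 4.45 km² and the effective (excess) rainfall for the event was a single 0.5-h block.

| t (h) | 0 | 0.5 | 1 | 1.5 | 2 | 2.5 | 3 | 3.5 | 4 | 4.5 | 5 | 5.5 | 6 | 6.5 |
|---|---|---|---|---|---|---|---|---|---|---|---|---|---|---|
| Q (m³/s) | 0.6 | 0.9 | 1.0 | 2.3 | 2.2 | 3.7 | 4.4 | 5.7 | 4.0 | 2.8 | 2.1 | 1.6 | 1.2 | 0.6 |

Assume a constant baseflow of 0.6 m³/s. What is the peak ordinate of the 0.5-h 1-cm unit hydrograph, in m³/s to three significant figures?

U_p ≈ 5.10 m³/s

Direct runoff: 0.0, 0.3, 0.4, 1.7, 1.6, 3.1, 3.8, 5.1, 3.4, 2.2, 1.5, 1.0, 0.6, 0.0 m³/s; ΣQ_DR = 24.70 m³/s, peak = 5.1 m³/s.
Runoff depth d = ΣQ_DR·Δt / A = 24.70 × 1800 / (4.45 km²) = 9.991 mm.
The 1-cm UH is the DRH scaled by (10 mm)/d, so U_p = 5.1 × 10/9.991 = 5.10 m³/s.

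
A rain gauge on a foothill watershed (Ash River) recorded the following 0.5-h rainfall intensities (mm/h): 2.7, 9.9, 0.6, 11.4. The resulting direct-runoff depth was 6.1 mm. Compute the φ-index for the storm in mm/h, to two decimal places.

Only the 2 blocks with intensity above φ contribute runoff: 9.9, 11.4 mm/h.
Σ(I−φ)·Δt = d  ⇒  (9.9+11.4 − 2φ)·0.5 = 6.1
φ = (21.30 − 6.1/0.5) / 2 = 4.55 mm/h.

φ ≈ 4.55 mm/h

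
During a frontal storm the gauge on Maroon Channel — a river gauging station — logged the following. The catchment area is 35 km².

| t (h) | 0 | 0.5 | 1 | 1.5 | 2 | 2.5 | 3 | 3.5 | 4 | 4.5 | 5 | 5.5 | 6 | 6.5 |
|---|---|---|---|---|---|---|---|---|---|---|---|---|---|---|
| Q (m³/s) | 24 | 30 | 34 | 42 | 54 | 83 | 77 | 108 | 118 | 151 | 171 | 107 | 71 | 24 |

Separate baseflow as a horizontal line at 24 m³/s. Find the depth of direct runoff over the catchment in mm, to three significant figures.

Direct runoff: 0.0, 6.0, 10.0, 18.0, 30.0, 59.0, 53.0, 84.0, 94.0, 127.0, 147.0, 83.0, 47.0, 0.0 m³/s; ΣQ_DR = 758.0 m³/s.
V = ΣQ_DR · Δt = 758.0 × 1800 s = 1.364 × 10^6 m³.
Over A = 35 km², depth = V / A = 39.0 mm.

d ≈ 39.0 mm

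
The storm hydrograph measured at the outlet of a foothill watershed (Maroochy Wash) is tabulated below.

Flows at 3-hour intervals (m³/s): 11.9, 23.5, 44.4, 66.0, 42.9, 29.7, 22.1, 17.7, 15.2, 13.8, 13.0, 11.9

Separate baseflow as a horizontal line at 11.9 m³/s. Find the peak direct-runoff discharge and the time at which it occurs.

Q_p = 54.1 m³/s at t = 9 h

Subtracting baseflow gives direct-runoff ordinates: 0.0, 11.6, 32.5, 54.1, 31.0, 17.8, 10.2, 5.8, 3.3, 1.9, 1.1, 0.0 m³/s.
The maximum is 54.1 m³/s, occurring at the reading for t = 9 h.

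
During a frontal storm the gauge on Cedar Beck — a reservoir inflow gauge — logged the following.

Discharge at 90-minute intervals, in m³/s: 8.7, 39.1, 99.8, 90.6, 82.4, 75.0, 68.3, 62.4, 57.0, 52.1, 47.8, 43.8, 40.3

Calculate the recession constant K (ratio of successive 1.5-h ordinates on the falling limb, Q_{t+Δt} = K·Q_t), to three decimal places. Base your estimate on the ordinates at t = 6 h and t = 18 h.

K ≈ 0.914

Using the recession-limb readings at t = 6 h and t = 18 h: Q falls from 82.4 to 40.3 m³/s over 8 intervals.
K = (Q₂/Q₁)^(1/8) = (40.3/82.4)^(1/8) = 0.914.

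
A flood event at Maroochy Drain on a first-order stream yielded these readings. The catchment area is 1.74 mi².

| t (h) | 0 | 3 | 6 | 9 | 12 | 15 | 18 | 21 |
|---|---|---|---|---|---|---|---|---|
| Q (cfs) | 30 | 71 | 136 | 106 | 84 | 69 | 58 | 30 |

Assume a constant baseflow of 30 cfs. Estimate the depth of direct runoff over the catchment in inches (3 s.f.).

d ≈ 0.919 in

Direct runoff: 0.0, 41.0, 106.0, 76.0, 54.0, 39.0, 28.0, 0.0 cfs; ΣQ_DR = 344.0 cfs.
V = ΣQ_DR · Δt = 344.0 × 10800 s = 3.715 × 10^6 ft³.
Over A = 1.74 mi², depth = V / A = 0.919 in.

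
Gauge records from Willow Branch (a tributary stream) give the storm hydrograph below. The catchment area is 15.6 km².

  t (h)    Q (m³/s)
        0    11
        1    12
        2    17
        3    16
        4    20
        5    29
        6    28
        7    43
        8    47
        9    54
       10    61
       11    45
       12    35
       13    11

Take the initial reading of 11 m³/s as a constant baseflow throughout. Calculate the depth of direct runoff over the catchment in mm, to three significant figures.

d ≈ 63.5 mm

Direct runoff: 0.0, 1.0, 6.0, 5.0, 9.0, 18.0, 17.0, 32.0, 36.0, 43.0, 50.0, 34.0, 24.0, 0.0 m³/s; ΣQ_DR = 275.0 m³/s.
V = ΣQ_DR · Δt = 275.0 × 3600 s = 9.900 × 10^5 m³.
Over A = 15.6 km², depth = V / A = 63.5 mm.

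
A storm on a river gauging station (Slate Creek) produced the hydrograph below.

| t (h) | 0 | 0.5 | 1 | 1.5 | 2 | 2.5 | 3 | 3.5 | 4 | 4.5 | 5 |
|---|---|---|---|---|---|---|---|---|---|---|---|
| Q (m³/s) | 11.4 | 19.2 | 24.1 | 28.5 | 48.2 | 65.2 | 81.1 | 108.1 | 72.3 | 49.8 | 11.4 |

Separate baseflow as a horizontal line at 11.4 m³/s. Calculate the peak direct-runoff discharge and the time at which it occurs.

Q_p = 96.7 m³/s at t = 3.5 h

Subtracting baseflow gives direct-runoff ordinates: 0.0, 7.8, 12.7, 17.1, 36.8, 53.8, 69.7, 96.7, 60.9, 38.4, 0.0 m³/s.
The maximum is 96.7 m³/s, occurring at the reading for t = 3.5 h.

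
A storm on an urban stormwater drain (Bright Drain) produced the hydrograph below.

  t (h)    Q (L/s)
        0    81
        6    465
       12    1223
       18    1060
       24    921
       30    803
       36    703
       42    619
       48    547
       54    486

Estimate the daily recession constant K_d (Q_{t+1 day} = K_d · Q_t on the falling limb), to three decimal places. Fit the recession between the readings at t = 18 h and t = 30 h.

K_d ≈ 0.574

Between t = 18 h and t = 30 h the flow falls from 1060 to 803 L/s over 2×6 h = 12 h.
Per-interval ratio K = (803/1060)^(1/2) = 0.8704; K_d = K^(24/6) = 0.574.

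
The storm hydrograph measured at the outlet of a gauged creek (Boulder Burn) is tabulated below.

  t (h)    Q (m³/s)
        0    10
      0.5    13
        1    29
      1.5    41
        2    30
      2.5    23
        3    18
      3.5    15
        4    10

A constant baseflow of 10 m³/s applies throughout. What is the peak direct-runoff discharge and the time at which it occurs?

Subtracting baseflow gives direct-runoff ordinates: 0.0, 3.0, 19.0, 31.0, 20.0, 13.0, 8.0, 5.0, 0.0 m³/s.
The maximum is 31.0 m³/s, occurring at the reading for t = 1.5 h.

Q_p = 31.0 m³/s at t = 1.5 h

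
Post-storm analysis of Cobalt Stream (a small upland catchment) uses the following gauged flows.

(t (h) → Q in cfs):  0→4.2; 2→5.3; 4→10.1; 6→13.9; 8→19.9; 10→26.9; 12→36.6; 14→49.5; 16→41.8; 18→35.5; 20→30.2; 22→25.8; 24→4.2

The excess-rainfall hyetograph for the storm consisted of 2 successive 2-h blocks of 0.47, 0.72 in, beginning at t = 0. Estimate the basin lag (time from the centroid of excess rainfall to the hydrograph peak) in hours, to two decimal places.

Centroid of excess rainfall: t_c = Σ P_i·t̄_i / ΣP_i = 2.2101 h (block centres at 1, 3 h).
Hydrograph peak occurs at t = 14 h, so basin lag t_L = 14 − 2.2101 = 11.79 h.

t_L ≈ 11.79 h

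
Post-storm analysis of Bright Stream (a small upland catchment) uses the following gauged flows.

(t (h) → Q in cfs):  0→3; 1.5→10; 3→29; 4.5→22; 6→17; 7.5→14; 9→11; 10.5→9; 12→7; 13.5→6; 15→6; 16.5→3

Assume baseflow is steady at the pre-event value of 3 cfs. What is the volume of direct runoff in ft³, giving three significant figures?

V ≈ 5.45 × 10^5 ft³

Direct-runoff ordinates (Q − Q_b): 0.0, 7.0, 26.0, 19.0, 14.0, 11.0, 8.0, 6.0, 4.0, 3.0, 3.0, 0.0 cfs.
ΣQ_DR = 101.0 cfs.
With Δt = 1.5 h = 5400 s, V = ΣQ_DR · Δt = 101.0 × 5400 = 5.45 × 10^5 ft³.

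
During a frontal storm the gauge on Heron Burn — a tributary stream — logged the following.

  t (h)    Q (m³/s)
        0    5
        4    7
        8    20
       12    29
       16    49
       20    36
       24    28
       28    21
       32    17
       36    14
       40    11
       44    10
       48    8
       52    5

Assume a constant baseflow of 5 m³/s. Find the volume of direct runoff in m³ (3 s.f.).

Direct-runoff ordinates (Q − Q_b): 0.0, 2.0, 15.0, 24.0, 44.0, 31.0, 23.0, 16.0, 12.0, 9.0, 6.0, 5.0, 3.0, 0.0 m³/s.
ΣQ_DR = 190.0 m³/s.
With Δt = 4 h = 14400 s, V = ΣQ_DR · Δt = 190.0 × 14400 = 2.74 × 10^6 m³.

V ≈ 2.74 × 10^6 m³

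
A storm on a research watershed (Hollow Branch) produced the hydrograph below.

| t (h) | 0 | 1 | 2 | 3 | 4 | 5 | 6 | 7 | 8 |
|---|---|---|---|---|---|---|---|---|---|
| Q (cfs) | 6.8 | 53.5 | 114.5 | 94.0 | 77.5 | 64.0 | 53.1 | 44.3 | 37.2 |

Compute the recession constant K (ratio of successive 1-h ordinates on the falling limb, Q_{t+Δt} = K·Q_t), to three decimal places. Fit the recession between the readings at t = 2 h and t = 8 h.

K ≈ 0.829

Using the recession-limb readings at t = 2 h and t = 8 h: Q falls from 114.5 to 37.2 cfs over 6 intervals.
K = (Q₂/Q₁)^(1/6) = (37.2/114.5)^(1/6) = 0.829.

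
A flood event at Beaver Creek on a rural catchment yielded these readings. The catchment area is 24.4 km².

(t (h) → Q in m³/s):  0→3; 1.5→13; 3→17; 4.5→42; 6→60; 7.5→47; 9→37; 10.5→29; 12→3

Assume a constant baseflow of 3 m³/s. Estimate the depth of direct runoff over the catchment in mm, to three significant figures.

d ≈ 49.6 mm

Direct runoff: 0.0, 10.0, 14.0, 39.0, 57.0, 44.0, 34.0, 26.0, 0.0 m³/s; ΣQ_DR = 224.0 m³/s.
V = ΣQ_DR · Δt = 224.0 × 5400 s = 1.210 × 10^6 m³.
Over A = 24.4 km², depth = V / A = 49.6 mm.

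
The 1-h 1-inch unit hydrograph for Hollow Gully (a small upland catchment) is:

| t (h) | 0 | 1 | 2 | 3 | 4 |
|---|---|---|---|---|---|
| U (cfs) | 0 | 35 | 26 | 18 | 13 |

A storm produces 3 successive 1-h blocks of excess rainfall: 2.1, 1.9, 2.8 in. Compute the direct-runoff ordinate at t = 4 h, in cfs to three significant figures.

By discrete convolution, Q_j = Σ (P_i / 1 in) · U_{j−i}.
At t = 4 h (j=4): Q = (2.1/1)·13 + (1.9/1)·18 + (2.8/1)·26 = 134 cfs.

Q ≈ 134 cfs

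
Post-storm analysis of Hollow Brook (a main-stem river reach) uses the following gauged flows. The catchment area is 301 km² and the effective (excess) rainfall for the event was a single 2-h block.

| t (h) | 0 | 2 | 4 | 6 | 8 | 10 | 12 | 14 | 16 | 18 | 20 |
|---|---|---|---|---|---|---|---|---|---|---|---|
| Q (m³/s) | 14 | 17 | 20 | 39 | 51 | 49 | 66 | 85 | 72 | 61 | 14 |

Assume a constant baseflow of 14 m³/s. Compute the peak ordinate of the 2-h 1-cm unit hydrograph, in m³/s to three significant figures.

U_p ≈ 88.9 m³/s

Direct runoff: 0.0, 3.0, 6.0, 25.0, 37.0, 35.0, 52.0, 71.0, 58.0, 47.0, 0.0 m³/s; ΣQ_DR = 334.0 m³/s, peak = 71.0 m³/s.
Runoff depth d = ΣQ_DR·Δt / A = 334.0 × 7200 / (301 km²) = 7.989 mm.
The 1-cm UH is the DRH scaled by (10 mm)/d, so U_p = 71.0 × 10/7.989 = 88.9 m³/s.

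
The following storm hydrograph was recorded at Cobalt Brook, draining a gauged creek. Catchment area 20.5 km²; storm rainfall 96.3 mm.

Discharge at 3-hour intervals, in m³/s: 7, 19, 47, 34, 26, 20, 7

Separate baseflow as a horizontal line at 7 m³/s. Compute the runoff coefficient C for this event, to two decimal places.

C ≈ 0.61

ΣQ_DR = 111.0 m³/s; V = ΣQ_DR·Δt = 1.199 × 10^6 m³.
Runoff depth d = V / A = 58.48 mm.
C = d / P = 58.48 / 96.3 = 0.61.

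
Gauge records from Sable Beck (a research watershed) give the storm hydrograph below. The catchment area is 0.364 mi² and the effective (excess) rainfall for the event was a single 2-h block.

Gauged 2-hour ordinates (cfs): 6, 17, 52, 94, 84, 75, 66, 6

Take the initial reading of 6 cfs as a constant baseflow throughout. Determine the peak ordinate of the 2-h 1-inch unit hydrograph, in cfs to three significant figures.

U_p ≈ 29.4 cfs

Direct runoff: 0.0, 11.0, 46.0, 88.0, 78.0, 69.0, 60.0, 0.0 cfs; ΣQ_DR = 352.0 cfs, peak = 88.0 cfs.
Runoff depth d = ΣQ_DR·Δt / A = 352.0 × 7200 / (0.364 mi²) = 2.997 in.
The 1-inch UH is the DRH scaled by (1 in)/d, so U_p = 88.0 × 1/2.997 = 29.4 cfs.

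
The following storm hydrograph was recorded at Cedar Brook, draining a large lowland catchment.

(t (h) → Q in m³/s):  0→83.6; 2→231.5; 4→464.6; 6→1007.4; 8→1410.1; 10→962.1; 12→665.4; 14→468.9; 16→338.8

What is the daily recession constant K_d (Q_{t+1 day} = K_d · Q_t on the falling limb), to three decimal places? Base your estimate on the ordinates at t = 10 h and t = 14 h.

Between t = 10 h and t = 14 h the flow falls from 962.1 to 468.9 m³/s over 2×2 h = 4 h.
Per-interval ratio K = (468.9/962.1)^(1/2) = 0.6981; K_d = K^(24/2) = 0.013.

K_d ≈ 0.013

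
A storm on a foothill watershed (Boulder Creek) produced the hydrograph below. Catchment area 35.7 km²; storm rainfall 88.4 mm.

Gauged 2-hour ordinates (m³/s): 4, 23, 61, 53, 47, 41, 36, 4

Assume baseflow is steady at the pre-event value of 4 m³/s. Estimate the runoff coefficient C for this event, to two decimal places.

ΣQ_DR = 237.0 m³/s; V = ΣQ_DR·Δt = 1.706 × 10^6 m³.
Runoff depth d = V / A = 47.80 mm.
C = d / P = 47.80 / 88.4 = 0.54.

C ≈ 0.54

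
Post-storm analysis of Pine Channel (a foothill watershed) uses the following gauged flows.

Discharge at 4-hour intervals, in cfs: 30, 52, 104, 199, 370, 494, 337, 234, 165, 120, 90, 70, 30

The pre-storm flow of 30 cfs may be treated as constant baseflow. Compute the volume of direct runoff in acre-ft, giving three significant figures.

Direct-runoff ordinates (Q − Q_b): 0.0, 22.0, 74.0, 169.0, 340.0, 464.0, 307.0, 204.0, 135.0, 90.0, 60.0, 40.0, 0.0 cfs.
ΣQ_DR = 1905 cfs.
With Δt = 4 h = 14400 s, V = ΣQ_DR · Δt = 1905 × 14400 = 2.74 × 10^7 ft³ = 630 acre-ft.

V ≈ 630 acre-ft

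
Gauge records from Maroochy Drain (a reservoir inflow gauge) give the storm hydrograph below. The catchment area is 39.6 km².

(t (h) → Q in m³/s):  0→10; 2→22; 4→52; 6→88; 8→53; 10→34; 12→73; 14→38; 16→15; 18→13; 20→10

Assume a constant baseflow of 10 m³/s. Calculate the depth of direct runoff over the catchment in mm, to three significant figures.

d ≈ 54.2 mm

Direct runoff: 0.0, 12.0, 42.0, 78.0, 43.0, 24.0, 63.0, 28.0, 5.0, 3.0, 0.0 m³/s; ΣQ_DR = 298.0 m³/s.
V = ΣQ_DR · Δt = 298.0 × 7200 s = 2.146 × 10^6 m³.
Over A = 39.6 km², depth = V / A = 54.2 mm.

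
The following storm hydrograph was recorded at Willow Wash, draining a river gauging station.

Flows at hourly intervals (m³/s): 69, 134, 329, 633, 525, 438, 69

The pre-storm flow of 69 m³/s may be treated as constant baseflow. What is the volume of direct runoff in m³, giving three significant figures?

Direct-runoff ordinates (Q − Q_b): 0.0, 65.0, 260.0, 564.0, 456.0, 369.0, 0.0 m³/s.
ΣQ_DR = 1714 m³/s.
With Δt = 1 h = 3600 s, V = ΣQ_DR · Δt = 1714 × 3600 = 6.17 × 10^6 m³.

V ≈ 6.17 × 10^6 m³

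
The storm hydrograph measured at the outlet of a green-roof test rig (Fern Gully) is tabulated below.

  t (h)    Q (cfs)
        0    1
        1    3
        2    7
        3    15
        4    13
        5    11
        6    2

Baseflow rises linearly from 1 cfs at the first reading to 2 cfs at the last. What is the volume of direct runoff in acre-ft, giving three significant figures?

Direct-runoff ordinates (Q − Q_b): 0.00, 1.83, 5.67, 13.50, 11.33, 9.17, 0.00 cfs.
ΣQ_DR = 41.50 cfs.
With Δt = 1 h = 3600 s, V = ΣQ_DR · Δt = 41.50 × 3600 = 1.49 × 10^5 ft³ = 3.43 acre-ft.

V ≈ 3.43 acre-ft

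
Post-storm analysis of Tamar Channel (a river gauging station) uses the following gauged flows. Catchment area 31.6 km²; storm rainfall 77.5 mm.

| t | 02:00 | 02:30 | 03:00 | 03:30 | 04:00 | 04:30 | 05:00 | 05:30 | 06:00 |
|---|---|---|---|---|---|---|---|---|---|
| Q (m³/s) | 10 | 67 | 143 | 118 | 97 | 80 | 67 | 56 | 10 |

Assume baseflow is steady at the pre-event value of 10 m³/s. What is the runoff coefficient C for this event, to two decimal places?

ΣQ_DR = 558.0 m³/s; V = ΣQ_DR·Δt = 1.004 × 10^6 m³.
Runoff depth d = V / A = 31.78 mm.
C = d / P = 31.78 / 77.5 = 0.41.

C ≈ 0.41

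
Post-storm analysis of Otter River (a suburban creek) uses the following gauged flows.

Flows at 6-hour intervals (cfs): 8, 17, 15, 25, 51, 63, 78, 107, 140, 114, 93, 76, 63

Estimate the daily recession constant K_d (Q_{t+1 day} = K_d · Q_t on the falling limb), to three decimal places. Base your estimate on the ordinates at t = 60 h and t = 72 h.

Between t = 60 h and t = 72 h the flow falls from 93 to 63 cfs over 2×6 h = 12 h.
Per-interval ratio K = (63/93)^(1/2) = 0.8231; K_d = K^(24/6) = 0.459.

K_d ≈ 0.459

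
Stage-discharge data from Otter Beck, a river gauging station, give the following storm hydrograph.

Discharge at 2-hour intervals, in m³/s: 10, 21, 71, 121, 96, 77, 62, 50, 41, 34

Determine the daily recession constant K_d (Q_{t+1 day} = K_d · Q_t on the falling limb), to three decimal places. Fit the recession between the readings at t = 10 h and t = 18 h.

K_d ≈ 0.086

Between t = 10 h and t = 18 h the flow falls from 77 to 34 m³/s over 4×2 h = 8 h.
Per-interval ratio K = (34/77)^(1/4) = 0.8152; K_d = K^(24/2) = 0.086.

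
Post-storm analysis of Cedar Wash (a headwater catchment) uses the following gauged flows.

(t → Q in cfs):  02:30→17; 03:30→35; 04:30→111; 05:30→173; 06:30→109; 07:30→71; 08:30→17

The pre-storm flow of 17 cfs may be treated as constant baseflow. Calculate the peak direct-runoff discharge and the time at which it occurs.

Q_p = 156.0 cfs at t = 05:30

Subtracting baseflow gives direct-runoff ordinates: 0.0, 18.0, 94.0, 156.0, 92.0, 54.0, 0.0 cfs.
The maximum is 156.0 cfs, occurring at the reading for t = 05:30.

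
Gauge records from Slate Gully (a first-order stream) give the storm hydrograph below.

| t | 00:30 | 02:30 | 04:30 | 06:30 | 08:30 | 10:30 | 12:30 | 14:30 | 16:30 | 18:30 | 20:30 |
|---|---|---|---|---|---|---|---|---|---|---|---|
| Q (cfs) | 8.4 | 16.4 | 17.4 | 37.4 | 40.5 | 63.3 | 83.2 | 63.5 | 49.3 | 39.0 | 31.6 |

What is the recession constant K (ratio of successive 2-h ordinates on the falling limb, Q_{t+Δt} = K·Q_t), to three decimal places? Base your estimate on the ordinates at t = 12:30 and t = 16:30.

Using the recession-limb readings at t = 12:30 and t = 16:30: Q falls from 83.2 to 49.3 cfs over 2 intervals.
K = (Q₂/Q₁)^(1/2) = (49.3/83.2)^(1/2) = 0.770.

K ≈ 0.770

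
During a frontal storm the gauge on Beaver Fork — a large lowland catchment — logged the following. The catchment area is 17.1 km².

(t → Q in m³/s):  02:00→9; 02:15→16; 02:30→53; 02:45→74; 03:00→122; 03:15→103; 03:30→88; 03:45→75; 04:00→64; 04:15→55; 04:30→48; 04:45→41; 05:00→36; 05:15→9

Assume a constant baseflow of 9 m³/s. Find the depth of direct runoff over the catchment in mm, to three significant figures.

Direct runoff: 0.0, 7.0, 44.0, 65.0, 113.0, 94.0, 79.0, 66.0, 55.0, 46.0, 39.0, 32.0, 27.0, 0.0 m³/s; ΣQ_DR = 667.0 m³/s.
V = ΣQ_DR · Δt = 667.0 × 900 s = 6.003 × 10^5 m³.
Over A = 17.1 km², depth = V / A = 35.1 mm.

d ≈ 35.1 mm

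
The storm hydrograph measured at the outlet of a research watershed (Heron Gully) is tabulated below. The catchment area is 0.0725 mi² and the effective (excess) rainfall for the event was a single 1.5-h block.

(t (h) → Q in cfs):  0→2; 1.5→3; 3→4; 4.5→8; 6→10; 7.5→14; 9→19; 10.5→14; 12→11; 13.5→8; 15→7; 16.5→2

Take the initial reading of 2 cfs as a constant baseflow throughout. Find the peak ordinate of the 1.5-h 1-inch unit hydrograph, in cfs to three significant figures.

U_p ≈ 6.80 cfs

Direct runoff: 0.0, 1.0, 2.0, 6.0, 8.0, 12.0, 17.0, 12.0, 9.0, 6.0, 5.0, 0.0 cfs; ΣQ_DR = 78.00 cfs, peak = 17.0 cfs.
Runoff depth d = ΣQ_DR·Δt / A = 78.00 × 5400 / (0.0725 mi²) = 2.501 in.
The 1-inch UH is the DRH scaled by (1 in)/d, so U_p = 17.0 × 1/2.501 = 6.80 cfs.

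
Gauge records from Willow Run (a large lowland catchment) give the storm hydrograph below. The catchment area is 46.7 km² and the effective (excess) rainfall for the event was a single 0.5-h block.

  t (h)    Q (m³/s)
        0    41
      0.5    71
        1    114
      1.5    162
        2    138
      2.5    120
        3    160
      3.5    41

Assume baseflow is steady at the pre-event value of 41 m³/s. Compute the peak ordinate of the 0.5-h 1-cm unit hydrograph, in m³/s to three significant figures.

U_p ≈ 60.5 m³/s

Direct runoff: 0.0, 30.0, 73.0, 121.0, 97.0, 79.0, 119.0, 0.0 m³/s; ΣQ_DR = 519.0 m³/s, peak = 121.0 m³/s.
Runoff depth d = ΣQ_DR·Δt / A = 519.0 × 1800 / (46.7 km²) = 20.00 mm.
The 1-cm UH is the DRH scaled by (10 mm)/d, so U_p = 121.0 × 10/20.00 = 60.5 m³/s.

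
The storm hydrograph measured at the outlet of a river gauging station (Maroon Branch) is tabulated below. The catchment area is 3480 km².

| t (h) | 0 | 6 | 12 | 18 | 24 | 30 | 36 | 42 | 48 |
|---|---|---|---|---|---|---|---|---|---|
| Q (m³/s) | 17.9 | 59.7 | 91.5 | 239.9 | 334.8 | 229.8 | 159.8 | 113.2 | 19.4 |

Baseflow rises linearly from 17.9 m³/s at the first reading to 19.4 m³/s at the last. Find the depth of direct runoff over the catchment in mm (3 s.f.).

Direct runoff: 0.00, 41.61, 73.22, 221.44, 316.15, 210.96, 140.78, 93.99, 0.00 m³/s; ΣQ_DR = 1098 m³/s.
V = ΣQ_DR · Δt = 1098 × 21600 s = 2.372 × 10^7 m³.
Over A = 3480 km², depth = V / A = 6.82 mm.

d ≈ 6.82 mm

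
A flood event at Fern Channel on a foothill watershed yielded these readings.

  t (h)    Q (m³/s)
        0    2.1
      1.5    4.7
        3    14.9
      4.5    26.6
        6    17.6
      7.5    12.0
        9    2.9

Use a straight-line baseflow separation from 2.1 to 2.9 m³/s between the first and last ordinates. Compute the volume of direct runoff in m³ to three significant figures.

Direct-runoff ordinates (Q − Q_b): 0.00, 2.47, 12.53, 24.10, 14.97, 9.23, 0.00 m³/s.
ΣQ_DR = 63.30 m³/s.
With Δt = 1.5 h = 5400 s, V = ΣQ_DR · Δt = 63.30 × 5400 = 3.42 × 10^5 m³.

V ≈ 3.42 × 10^5 m³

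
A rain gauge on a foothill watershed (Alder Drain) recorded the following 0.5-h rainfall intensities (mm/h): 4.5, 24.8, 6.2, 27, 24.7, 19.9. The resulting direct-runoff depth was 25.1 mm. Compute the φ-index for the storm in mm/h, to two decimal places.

Only the 4 blocks with intensity above φ contribute runoff: 24.8, 27, 24.7, 19.9 mm/h.
Σ(I−φ)·Δt = d  ⇒  (24.8+27+24.7+19.9 − 4φ)·0.5 = 25.1
φ = (96.40 − 25.1/0.5) / 4 = 11.55 mm/h.

φ ≈ 11.55 mm/h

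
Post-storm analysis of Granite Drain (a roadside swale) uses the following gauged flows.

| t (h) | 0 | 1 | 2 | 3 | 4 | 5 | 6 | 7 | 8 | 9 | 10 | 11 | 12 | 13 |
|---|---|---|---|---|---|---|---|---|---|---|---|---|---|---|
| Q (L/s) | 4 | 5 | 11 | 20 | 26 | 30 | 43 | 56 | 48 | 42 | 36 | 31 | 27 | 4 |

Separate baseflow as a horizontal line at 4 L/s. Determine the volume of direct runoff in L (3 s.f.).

Direct-runoff ordinates (Q − Q_b): 0.0, 1.0, 7.0, 16.0, 22.0, 26.0, 39.0, 52.0, 44.0, 38.0, 32.0, 27.0, 23.0, 0.0 L/s.
ΣQ_DR = 327.0 L/s.
With Δt = 1 h = 3600 s, V = ΣQ_DR · Δt = 327.0 × 3600 = 1.18 × 10^6 L.

V ≈ 1.18 × 10^6 L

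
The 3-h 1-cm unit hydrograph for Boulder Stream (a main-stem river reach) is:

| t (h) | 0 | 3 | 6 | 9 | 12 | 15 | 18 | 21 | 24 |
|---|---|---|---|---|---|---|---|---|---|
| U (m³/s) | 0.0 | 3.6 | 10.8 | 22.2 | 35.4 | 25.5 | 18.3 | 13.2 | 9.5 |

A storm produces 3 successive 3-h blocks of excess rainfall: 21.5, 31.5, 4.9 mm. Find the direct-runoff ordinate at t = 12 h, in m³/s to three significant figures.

By discrete convolution, Q_j = Σ (P_i / 10 mm) · U_{j−i}.
At t = 12 h (j=4): Q = (21.5/10)·35.4 + (31.5/10)·22.2 + (4.9/10)·10.8 = 151 m³/s.

Q ≈ 151 m³/s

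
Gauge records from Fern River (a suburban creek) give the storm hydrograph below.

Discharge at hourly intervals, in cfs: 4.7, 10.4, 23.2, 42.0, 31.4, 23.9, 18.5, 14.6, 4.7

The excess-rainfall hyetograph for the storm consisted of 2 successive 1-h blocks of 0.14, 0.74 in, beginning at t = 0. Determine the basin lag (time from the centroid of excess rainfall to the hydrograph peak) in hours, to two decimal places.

t_L ≈ 1.66 h

Centroid of excess rainfall: t_c = Σ P_i·t̄_i / ΣP_i = 1.3409 h (block centres at 0.5, 1.5 h).
Hydrograph peak occurs at t = 3 h, so basin lag t_L = 3 − 1.3409 = 1.66 h.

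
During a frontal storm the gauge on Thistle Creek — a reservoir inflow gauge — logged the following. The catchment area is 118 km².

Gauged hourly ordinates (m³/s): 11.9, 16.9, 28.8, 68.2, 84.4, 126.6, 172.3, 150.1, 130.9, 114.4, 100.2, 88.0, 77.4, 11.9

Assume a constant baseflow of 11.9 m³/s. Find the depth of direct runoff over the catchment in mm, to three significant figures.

Direct runoff: 0.0, 5.0, 16.9, 56.3, 72.5, 114.7, 160.4, 138.2, 119.0, 102.5, 88.3, 76.1, 65.5, 0.0 m³/s; ΣQ_DR = 1015 m³/s.
V = ΣQ_DR · Δt = 1015 × 3600 s = 3.655 × 10^6 m³.
Over A = 118 km², depth = V / A = 31.0 mm.

d ≈ 31.0 mm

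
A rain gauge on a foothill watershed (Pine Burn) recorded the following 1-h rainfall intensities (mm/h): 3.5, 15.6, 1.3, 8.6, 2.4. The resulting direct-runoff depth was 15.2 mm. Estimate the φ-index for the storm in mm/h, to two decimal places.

Only the 2 blocks with intensity above φ contribute runoff: 15.6, 8.6 mm/h.
Σ(I−φ)·Δt = d  ⇒  (15.6+8.6 − 2φ)·1 = 15.2
φ = (24.20 − 15.2/1) / 2 = 4.50 mm/h.

φ ≈ 4.50 mm/h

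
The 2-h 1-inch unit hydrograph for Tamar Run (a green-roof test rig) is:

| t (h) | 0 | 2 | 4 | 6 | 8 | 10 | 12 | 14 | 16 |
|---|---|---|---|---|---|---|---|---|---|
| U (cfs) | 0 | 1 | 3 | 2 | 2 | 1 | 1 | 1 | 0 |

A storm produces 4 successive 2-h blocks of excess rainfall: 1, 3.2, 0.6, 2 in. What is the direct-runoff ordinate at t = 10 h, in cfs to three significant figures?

Q ≈ 14.6 cfs

By discrete convolution, Q_j = Σ (P_i / 1 in) · U_{j−i}.
At t = 10 h (j=5): Q = (1/1)·1 + (3.2/1)·2 + (0.6/1)·2 + (2/1)·3 = 14.6 cfs.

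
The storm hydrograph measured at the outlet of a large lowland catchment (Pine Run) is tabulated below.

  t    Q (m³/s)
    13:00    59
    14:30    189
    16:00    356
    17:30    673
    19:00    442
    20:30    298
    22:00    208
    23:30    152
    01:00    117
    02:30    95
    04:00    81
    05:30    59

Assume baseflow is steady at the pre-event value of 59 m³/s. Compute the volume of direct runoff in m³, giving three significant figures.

Direct-runoff ordinates (Q − Q_b): 0.0, 130.0, 297.0, 614.0, 383.0, 239.0, 149.0, 93.0, 58.0, 36.0, 22.0, 0.0 m³/s.
ΣQ_DR = 2021 m³/s.
With Δt = 1.5 h = 5400 s, V = ΣQ_DR · Δt = 2021 × 5400 = 1.09 × 10^7 m³.

V ≈ 1.09 × 10^7 m³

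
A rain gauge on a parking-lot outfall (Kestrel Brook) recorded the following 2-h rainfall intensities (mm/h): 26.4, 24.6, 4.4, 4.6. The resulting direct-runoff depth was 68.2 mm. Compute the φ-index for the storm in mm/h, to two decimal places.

Only the 2 blocks with intensity above φ contribute runoff: 26.4, 24.6 mm/h.
Σ(I−φ)·Δt = d  ⇒  (26.4+24.6 − 2φ)·2 = 68.2
φ = (51.00 − 68.2/2) / 2 = 8.45 mm/h.

φ ≈ 8.45 mm/h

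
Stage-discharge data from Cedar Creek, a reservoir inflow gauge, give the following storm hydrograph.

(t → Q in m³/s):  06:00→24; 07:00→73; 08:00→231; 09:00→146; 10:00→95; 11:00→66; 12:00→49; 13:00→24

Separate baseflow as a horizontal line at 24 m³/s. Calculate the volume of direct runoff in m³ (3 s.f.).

Direct-runoff ordinates (Q − Q_b): 0.0, 49.0, 207.0, 122.0, 71.0, 42.0, 25.0, 0.0 m³/s.
ΣQ_DR = 516.0 m³/s.
With Δt = 1 h = 3600 s, V = ΣQ_DR · Δt = 516.0 × 3600 = 1.86 × 10^6 m³.

V ≈ 1.86 × 10^6 m³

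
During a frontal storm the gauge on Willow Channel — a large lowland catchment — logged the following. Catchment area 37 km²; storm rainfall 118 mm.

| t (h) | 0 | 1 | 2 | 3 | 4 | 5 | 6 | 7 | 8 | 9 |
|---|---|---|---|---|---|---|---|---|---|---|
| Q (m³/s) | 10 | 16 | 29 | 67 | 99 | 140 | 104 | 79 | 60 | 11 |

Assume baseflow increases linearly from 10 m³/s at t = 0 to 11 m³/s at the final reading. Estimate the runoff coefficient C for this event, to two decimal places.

C ≈ 0.42

ΣQ_DR = 510.0 m³/s; V = ΣQ_DR·Δt = 1.836 × 10^6 m³.
Runoff depth d = V / A = 49.62 mm.
C = d / P = 49.62 / 118 = 0.42.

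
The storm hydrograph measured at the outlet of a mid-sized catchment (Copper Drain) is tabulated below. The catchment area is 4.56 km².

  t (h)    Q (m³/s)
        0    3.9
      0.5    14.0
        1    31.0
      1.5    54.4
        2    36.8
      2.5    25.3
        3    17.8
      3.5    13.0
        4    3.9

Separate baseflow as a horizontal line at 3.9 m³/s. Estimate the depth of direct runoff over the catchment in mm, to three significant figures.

Direct runoff: 0.0, 10.1, 27.1, 50.5, 32.9, 21.4, 13.9, 9.1, 0.0 m³/s; ΣQ_DR = 165.0 m³/s.
V = ΣQ_DR · Δt = 165.0 × 1800 s = 2.970 × 10^5 m³.
Over A = 4.56 km², depth = V / A = 65.1 mm.

d ≈ 65.1 mm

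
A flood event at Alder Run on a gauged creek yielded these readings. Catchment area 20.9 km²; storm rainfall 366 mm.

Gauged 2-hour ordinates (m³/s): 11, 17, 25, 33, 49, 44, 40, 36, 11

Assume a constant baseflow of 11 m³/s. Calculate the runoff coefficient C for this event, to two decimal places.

ΣQ_DR = 167.0 m³/s; V = ΣQ_DR·Δt = 1.202 × 10^6 m³.
Runoff depth d = V / A = 57.53 mm.
C = d / P = 57.53 / 366 = 0.16.

C ≈ 0.16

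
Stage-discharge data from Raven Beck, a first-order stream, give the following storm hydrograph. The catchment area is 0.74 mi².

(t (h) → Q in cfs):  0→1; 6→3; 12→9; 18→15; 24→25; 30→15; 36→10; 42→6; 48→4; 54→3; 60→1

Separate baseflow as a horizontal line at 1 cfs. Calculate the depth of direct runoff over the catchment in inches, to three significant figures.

Direct runoff: 0.0, 2.0, 8.0, 14.0, 24.0, 14.0, 9.0, 5.0, 3.0, 2.0, 0.0 cfs; ΣQ_DR = 81.00 cfs.
V = ΣQ_DR · Δt = 81.00 × 21600 s = 1.750 × 10^6 ft³.
Over A = 0.74 mi², depth = V / A = 1.02 in.

d ≈ 1.02 in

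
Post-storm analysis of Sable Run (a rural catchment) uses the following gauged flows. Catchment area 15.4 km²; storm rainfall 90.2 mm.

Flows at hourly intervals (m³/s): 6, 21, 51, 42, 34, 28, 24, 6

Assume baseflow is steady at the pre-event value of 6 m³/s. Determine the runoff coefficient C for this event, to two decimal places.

ΣQ_DR = 164.0 m³/s; V = ΣQ_DR·Δt = 5.904 × 10^5 m³.
Runoff depth d = V / A = 38.34 mm.
C = d / P = 38.34 / 90.2 = 0.43.

C ≈ 0.43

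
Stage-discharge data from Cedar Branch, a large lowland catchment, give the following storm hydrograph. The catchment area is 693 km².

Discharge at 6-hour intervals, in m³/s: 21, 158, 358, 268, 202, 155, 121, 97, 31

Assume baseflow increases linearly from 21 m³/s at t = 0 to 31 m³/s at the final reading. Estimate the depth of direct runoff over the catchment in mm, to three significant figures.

Direct runoff: 0.00, 135.75, 334.50, 243.25, 176.00, 127.75, 92.50, 67.25, 0.00 m³/s; ΣQ_DR = 1177 m³/s.
V = ΣQ_DR · Δt = 1177 × 21600 s = 2.542 × 10^7 m³.
Over A = 693 km², depth = V / A = 36.7 mm.

d ≈ 36.7 mm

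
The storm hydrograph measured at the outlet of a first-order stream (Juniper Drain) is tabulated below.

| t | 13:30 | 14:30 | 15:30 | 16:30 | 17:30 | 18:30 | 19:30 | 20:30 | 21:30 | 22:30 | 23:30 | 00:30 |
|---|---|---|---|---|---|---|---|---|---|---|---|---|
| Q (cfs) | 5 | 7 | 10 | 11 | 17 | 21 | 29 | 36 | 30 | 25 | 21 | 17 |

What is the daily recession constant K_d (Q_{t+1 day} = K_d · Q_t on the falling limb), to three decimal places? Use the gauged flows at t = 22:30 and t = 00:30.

K_d ≈ 0.010

Between t = 22:30 and t = 00:30 the flow falls from 25 to 17 cfs over 2×1 h = 2 h.
Per-interval ratio K = (17/25)^(1/2) = 0.8246; K_d = K^(24/1) = 0.010.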